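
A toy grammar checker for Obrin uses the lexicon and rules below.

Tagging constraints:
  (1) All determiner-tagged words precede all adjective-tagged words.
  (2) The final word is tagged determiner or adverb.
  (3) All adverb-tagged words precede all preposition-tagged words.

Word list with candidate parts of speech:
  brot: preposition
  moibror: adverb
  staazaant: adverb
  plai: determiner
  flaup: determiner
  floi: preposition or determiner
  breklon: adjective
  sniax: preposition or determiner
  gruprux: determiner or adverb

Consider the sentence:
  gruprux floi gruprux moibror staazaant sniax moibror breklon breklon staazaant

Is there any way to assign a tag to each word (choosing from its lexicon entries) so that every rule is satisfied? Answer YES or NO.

Candidates per position — 1:gruprux {determiner,adverb}; 2:floi {preposition,determiner}; 3:gruprux {determiner,adverb}; 4:moibror {adverb}; 5:staazaant {adverb}; 6:sniax {preposition,determiner}; 7:moibror {adverb}; 8:breklon {adjective}; 9:breklon {adjective}; 10:staazaant {adverb}.
One satisfying assignment: determiner determiner adverb adverb adverb determiner adverb adjective adjective adverb.
Checking: rule 1 satisfied; rule 2 satisfied; rule 3 satisfied.

YES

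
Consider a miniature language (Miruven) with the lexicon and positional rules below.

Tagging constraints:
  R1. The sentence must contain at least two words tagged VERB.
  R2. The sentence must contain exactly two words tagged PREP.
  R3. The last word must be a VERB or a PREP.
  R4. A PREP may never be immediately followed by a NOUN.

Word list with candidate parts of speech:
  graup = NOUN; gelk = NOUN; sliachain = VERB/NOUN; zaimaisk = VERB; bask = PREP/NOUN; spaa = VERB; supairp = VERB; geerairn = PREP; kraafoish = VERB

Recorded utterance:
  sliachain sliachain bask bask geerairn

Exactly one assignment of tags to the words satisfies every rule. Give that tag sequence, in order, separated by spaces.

Candidates per position — 1:sliachain {VERB,NOUN}; 2:sliachain {VERB,NOUN}; 3:bask {PREP,NOUN}; 4:bask {PREP,NOUN}; 5:geerairn {PREP}.
Word 1 cannot be NOUN — rule 1 would then fail for every completion. It is VERB.
Word 2 cannot be NOUN — rule 1 would then fail for every completion. It is VERB.
The remaining ambiguous positions (3, 4) are resolved jointly — only one combination satisfies every rule.
The unique satisfying tagging is: VERB VERB NOUN PREP PREP.
Rule-by-rule: rule 1 satisfied; rule 2 satisfied; rule 3 satisfied; rule 4 satisfied.

VERB VERB NOUN PREP PREP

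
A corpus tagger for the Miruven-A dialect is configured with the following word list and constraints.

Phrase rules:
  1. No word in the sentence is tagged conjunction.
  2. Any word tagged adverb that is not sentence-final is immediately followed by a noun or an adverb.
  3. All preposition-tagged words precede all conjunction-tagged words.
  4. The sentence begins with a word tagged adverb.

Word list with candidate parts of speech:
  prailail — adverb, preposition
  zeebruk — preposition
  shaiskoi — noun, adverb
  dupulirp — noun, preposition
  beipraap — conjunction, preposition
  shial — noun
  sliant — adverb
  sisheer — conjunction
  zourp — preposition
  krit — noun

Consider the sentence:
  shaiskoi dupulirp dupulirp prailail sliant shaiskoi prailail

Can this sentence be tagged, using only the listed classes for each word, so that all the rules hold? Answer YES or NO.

Candidates per position — 1:shaiskoi {noun,adverb}; 2:dupulirp {noun,preposition}; 3:dupulirp {noun,preposition}; 4:prailail {adverb,preposition}; 5:sliant {adverb}; 6:shaiskoi {noun,adverb}; 7:prailail {adverb,preposition}.
One satisfying assignment: adverb noun preposition preposition adverb noun preposition.
Checking: rule 1 ✓; rule 2 ✓; rule 3 ✓; rule 4 ✓.

YES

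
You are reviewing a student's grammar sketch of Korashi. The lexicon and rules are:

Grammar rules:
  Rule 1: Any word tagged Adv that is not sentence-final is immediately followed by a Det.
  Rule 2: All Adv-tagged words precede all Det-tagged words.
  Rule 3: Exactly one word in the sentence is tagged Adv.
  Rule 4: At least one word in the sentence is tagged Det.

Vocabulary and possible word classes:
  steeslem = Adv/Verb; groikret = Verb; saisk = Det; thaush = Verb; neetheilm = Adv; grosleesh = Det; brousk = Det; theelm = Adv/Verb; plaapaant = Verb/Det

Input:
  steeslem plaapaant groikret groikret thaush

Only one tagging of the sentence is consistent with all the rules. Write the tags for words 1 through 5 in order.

Adv Det Verb Verb Verb

Candidates per position — 1:steeslem {Adv,Verb}; 2:plaapaant {Verb,Det}; 3:groikret {Verb}; 4:groikret {Verb}; 5:thaush {Verb}.
At position 1, choosing Verb makes rule 3 impossible to satisfy; hence Adv.
At position 2, choosing Verb makes rule 1 impossible to satisfy; hence Det.
So the tagging must be: Adv Det Verb Verb Verb.
Checking: rule 1 ✓; rule 2 ✓; rule 3 ✓; rule 4 ✓.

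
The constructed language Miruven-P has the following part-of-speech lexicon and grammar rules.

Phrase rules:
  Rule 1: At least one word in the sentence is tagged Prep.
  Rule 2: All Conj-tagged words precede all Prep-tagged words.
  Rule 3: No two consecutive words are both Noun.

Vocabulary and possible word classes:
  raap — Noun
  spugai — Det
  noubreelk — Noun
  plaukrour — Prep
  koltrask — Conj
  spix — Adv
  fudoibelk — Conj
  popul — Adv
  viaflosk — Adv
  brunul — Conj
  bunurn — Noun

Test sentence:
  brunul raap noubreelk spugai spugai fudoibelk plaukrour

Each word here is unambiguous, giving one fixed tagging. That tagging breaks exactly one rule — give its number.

3

Fixed tagging: Conj Noun Noun Det Det Conj Prep.
Checking each rule: R1 ok, R2 ok, R3 fails.
Only rule 3 fails.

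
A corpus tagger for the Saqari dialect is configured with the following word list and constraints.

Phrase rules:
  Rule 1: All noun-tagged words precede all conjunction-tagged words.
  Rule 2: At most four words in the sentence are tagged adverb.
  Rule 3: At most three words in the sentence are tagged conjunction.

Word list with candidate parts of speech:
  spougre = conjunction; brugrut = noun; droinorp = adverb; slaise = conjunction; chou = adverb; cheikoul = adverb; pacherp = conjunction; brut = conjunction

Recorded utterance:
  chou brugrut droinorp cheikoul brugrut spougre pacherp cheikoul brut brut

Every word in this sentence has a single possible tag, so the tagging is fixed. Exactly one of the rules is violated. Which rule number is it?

3

Fixed tagging: adverb noun adverb adverb noun conjunction conjunction adverb conjunction conjunction.
Applying the rules: R1 holds, R2 holds, R3 violated.
Only rule 3 fails.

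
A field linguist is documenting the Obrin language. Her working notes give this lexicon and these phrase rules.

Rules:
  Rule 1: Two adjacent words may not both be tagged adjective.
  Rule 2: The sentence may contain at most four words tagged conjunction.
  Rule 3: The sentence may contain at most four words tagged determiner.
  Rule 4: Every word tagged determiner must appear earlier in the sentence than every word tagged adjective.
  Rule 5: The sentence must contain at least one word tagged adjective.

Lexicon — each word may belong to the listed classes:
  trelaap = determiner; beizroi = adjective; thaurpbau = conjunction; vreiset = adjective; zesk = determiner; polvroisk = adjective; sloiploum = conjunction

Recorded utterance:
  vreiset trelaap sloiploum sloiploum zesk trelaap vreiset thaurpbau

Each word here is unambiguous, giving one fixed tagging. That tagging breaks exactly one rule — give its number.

Fixed tagging: adjective determiner conjunction conjunction determiner determiner adjective conjunction.
Applying the rules: R1 ✓, R2 ✓, R3 ✓, R4 ✗, R5 ✓.
Only rule 4 fails.

4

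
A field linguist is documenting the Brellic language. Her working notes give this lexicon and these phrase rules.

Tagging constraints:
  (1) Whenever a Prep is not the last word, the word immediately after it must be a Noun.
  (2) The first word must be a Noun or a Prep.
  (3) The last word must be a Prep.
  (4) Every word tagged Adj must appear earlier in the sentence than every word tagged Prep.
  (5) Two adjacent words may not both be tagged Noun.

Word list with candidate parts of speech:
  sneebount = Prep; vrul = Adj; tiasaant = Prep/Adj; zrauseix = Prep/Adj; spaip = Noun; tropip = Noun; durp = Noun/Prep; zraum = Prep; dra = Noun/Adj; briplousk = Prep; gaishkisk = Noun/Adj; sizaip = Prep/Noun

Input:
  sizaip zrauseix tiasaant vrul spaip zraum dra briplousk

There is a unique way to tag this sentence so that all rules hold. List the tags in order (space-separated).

Candidates per position — 1:sizaip {Prep,Noun}; 2:zrauseix {Prep,Adj}; 3:tiasaant {Prep,Adj}; 4:vrul {Adj}; 5:spaip {Noun}; 6:zraum {Prep}; 7:dra {Noun,Adj}; 8:briplousk {Prep}.
Word 1 cannot be Prep — rule 1 would then fail for every completion. It is Noun.
Word 2 cannot be Prep — rule 1 would then fail for every completion. It is Adj.
Word 3 cannot be Prep — rule 1 would then fail for every completion. It is Adj.
Word 7 cannot be Adj — rule 1 would then fail for every completion. It is Noun.
So the tagging must be: Noun Adj Adj Adj Noun Prep Noun Prep.
Rule-by-rule: rule 1 ok; rule 2 ok; rule 3 ok; rule 4 ok; rule 5 ok.

Noun Adj Adj Adj Noun Prep Noun Prep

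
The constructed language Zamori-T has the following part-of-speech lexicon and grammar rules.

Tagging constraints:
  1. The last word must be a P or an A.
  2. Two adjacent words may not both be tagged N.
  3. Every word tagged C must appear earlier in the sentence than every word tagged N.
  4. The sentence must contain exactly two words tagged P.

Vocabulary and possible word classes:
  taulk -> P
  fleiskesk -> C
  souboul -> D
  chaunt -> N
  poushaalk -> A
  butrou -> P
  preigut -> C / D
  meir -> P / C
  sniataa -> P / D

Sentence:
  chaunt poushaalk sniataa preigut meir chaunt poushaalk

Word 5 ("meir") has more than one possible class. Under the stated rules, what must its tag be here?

Candidates per position — 1:chaunt {N}; 2:poushaalk {A}; 3:sniataa {P,D}; 4:preigut {C,D}; 5:meir {P,C}; 6:chaunt {N}; 7:poushaalk {A}.
If word 3 were D, no tagging could satisfy rule 4; so word 3 is P.
If word 4 were C, no tagging could satisfy rule 3; so word 4 is D.
If word 5 were C, no tagging could satisfy rule 3; so word 5 is P.
The unique satisfying tagging is: N A P D P N A.
Check: rule 1 holds; rule 2 holds; rule 3 holds; rule 4 holds.

P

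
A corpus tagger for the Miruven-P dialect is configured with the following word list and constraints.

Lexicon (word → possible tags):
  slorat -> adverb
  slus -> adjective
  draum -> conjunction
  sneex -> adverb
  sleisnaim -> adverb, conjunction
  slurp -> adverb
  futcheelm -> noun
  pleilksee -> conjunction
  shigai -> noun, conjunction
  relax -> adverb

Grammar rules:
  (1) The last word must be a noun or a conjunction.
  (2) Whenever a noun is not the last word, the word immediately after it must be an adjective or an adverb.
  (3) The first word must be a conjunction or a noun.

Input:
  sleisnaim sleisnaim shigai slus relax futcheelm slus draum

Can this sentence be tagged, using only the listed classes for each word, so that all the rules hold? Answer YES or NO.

Candidates per position — 1:sleisnaim {adverb,conjunction}; 2:sleisnaim {adverb,conjunction}; 3:shigai {noun,conjunction}; 4:slus {adjective}; 5:relax {adverb}; 6:futcheelm {noun}; 7:slus {adjective}; 8:draum {conjunction}.
One satisfying assignment: conjunction adverb conjunction adjective adverb noun adjective conjunction.
Rule-by-rule: rule 1 ok; rule 2 ok; rule 3 ok.

YES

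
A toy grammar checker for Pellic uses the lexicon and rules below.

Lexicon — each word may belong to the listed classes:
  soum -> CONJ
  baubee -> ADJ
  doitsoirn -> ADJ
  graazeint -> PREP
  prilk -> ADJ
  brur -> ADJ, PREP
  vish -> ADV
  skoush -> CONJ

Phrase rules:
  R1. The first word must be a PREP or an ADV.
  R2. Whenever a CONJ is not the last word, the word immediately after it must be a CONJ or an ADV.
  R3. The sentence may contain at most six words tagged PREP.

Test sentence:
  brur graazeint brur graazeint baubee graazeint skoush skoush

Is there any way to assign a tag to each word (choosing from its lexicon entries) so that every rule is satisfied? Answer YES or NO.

YES

Candidates per position — 1:brur {ADJ,PREP}; 2:graazeint {PREP}; 3:brur {ADJ,PREP}; 4:graazeint {PREP}; 5:baubee {ADJ}; 6:graazeint {PREP}; 7:skoush {CONJ}; 8:skoush {CONJ}.
One satisfying assignment: PREP PREP PREP PREP ADJ PREP CONJ CONJ.
Checking: rule 1 holds; rule 2 holds; rule 3 holds.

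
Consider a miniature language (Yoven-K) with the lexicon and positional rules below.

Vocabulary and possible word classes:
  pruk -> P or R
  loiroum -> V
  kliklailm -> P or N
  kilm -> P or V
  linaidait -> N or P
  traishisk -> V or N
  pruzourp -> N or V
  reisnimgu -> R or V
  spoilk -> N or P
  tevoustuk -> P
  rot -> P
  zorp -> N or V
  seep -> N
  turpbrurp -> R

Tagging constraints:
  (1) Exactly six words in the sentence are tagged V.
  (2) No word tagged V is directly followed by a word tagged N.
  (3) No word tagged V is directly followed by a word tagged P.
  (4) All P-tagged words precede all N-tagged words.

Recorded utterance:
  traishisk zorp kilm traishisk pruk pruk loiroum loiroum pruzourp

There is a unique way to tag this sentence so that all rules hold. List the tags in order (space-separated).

N V V V R R V V V

Candidates per position — 1:traishisk {V,N}; 2:zorp {N,V}; 3:kilm {P,V}; 4:traishisk {V,N}; 5:pruk {P,R}; 6:pruk {P,R}; 7:loiroum {V}; 8:loiroum {V}; 9:pruzourp {N,V}.
If word 9 were N, no tagging could satisfy rule 2; so word 9 is V.
The remaining ambiguous positions (1, 2, 3, 4, 5, 6) are resolved jointly — only one combination satisfies every rule.
So the tagging must be: N V V V R R V V V.
Rule-by-rule: rule 1 holds; rule 2 holds; rule 3 holds; rule 4 holds.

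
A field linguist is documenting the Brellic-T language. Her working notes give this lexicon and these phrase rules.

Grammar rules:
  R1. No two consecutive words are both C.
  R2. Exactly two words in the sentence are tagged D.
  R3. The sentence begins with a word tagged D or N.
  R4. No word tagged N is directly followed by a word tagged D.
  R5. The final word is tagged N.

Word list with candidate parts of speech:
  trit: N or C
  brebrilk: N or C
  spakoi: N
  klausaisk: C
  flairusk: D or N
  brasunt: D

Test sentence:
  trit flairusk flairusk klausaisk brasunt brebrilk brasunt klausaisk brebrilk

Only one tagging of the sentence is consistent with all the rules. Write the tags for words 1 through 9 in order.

Candidates per position — 1:trit {N,C}; 2:flairusk {D,N}; 3:flairusk {D,N}; 4:klausaisk {C}; 5:brasunt {D}; 6:brebrilk {N,C}; 7:brasunt {D}; 8:klausaisk {C}; 9:brebrilk {N,C}.
Position 1: tagging it C would leave rule 3 unsatisfiable, so it must be N.
Position 2: tagging it D would leave rule 2 unsatisfiable, so it must be N.
Position 3: tagging it D would leave rule 2 unsatisfiable, so it must be N.
Position 6: tagging it N would leave rule 4 unsatisfiable, so it must be C.
Position 9: tagging it C would leave rule 1 unsatisfiable, so it must be N.
That leaves exactly one tagging: N N N C D C D C N.
Rule-by-rule: rule 1 ✓; rule 2 ✓; rule 3 ✓; rule 4 ✓; rule 5 ✓.

N N N C D C D C N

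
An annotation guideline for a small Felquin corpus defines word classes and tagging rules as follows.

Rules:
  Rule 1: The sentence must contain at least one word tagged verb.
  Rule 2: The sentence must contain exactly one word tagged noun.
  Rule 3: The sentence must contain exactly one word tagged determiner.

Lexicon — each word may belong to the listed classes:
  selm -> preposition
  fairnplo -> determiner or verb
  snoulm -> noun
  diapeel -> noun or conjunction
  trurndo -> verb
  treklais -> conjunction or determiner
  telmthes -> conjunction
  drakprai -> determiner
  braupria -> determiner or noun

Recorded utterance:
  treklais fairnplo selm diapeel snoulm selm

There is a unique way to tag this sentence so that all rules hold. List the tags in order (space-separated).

determiner verb preposition conjunction noun preposition

Candidates per position — 1:treklais {conjunction,determiner}; 2:fairnplo {determiner,verb}; 3:selm {preposition}; 4:diapeel {noun,conjunction}; 5:snoulm {noun}; 6:selm {preposition}.
At position 2, choosing determiner makes rule 1 impossible to satisfy; hence verb.
At position 4, choosing noun makes rule 2 impossible to satisfy; hence conjunction.
At position 1, choosing conjunction makes rule 3 impossible to satisfy; hence determiner.
The unique satisfying tagging is: determiner verb preposition conjunction noun preposition.
Check: rule 1 ok; rule 2 ok; rule 3 ok.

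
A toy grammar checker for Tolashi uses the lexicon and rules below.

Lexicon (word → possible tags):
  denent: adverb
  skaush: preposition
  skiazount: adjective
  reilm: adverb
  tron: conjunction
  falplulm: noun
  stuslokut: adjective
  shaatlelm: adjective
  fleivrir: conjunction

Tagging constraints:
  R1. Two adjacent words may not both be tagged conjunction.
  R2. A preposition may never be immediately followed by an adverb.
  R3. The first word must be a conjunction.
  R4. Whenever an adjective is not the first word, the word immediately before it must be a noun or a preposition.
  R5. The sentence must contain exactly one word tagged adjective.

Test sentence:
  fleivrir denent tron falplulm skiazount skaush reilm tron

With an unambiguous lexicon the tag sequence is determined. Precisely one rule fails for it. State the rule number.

2

Fixed tagging: conjunction adverb conjunction noun adjective preposition adverb conjunction.
Checking each rule: R1 ok, R2 fails, R3 ok, R4 ok, R5 ok.
Only rule 2 fails.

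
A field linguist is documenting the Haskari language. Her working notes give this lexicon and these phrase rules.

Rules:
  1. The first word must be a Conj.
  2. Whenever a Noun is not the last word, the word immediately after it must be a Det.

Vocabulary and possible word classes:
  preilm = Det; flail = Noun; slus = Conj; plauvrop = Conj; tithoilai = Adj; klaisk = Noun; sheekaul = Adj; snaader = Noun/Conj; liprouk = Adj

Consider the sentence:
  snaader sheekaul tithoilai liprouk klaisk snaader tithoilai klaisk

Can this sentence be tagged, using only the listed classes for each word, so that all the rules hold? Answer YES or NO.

NO

Candidates per position — 1:snaader {Noun,Conj}; 2:sheekaul {Adj}; 3:tithoilai {Adj}; 4:liprouk {Adj}; 5:klaisk {Noun}; 6:snaader {Noun,Conj}; 7:tithoilai {Adj}; 8:klaisk {Noun}.
Rule 2 cannot be satisfied by any choice of tags from the lexicon.
So there is no consistent tagging.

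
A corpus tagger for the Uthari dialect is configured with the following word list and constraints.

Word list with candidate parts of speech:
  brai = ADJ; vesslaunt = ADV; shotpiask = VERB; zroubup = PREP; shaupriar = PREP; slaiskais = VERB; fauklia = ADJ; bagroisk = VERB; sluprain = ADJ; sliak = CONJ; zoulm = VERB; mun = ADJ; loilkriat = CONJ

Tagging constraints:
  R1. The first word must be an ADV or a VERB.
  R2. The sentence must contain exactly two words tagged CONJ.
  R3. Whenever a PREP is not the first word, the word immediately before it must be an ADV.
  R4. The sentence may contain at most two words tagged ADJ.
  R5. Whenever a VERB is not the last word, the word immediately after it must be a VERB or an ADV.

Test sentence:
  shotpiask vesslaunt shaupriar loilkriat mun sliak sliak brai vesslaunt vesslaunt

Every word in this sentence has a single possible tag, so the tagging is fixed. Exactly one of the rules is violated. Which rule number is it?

2

Fixed tagging: VERB ADV PREP CONJ ADJ CONJ CONJ ADJ ADV ADV.
Rule check: R1 ✓, R2 ✗, R3 ✓, R4 ✓, R5 ✓.
Only rule 2 fails.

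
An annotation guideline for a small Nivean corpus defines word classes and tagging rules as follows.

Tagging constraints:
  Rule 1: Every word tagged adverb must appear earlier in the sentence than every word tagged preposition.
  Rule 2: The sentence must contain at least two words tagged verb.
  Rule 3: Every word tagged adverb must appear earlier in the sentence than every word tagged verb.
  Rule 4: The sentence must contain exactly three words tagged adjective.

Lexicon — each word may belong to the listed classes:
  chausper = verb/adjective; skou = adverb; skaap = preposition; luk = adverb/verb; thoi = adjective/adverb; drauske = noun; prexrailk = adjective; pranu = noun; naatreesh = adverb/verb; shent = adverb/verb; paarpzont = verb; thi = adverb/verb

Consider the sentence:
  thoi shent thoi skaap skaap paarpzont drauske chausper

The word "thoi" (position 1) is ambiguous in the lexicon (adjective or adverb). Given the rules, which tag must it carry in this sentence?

Candidates per position — 1:thoi {adjective,adverb}; 2:shent {adverb,verb}; 3:thoi {adjective,adverb}; 4:skaap {preposition}; 5:skaap {preposition}; 6:paarpzont {verb}; 7:drauske {noun}; 8:chausper {verb,adjective}.
Position 1: adverb is ruled out by rule 4; that leaves adjective.
Position 3: adverb is ruled out by rule 4; that leaves adjective.
Position 8: verb is ruled out by rule 4; that leaves adjective.
Position 2: adverb is ruled out by rule 2; that leaves verb.
That leaves exactly one tagging: adjective verb adjective preposition preposition verb noun adjective.
Check: rule 1 satisfied; rule 2 satisfied; rule 3 satisfied; rule 4 satisfied.

adjective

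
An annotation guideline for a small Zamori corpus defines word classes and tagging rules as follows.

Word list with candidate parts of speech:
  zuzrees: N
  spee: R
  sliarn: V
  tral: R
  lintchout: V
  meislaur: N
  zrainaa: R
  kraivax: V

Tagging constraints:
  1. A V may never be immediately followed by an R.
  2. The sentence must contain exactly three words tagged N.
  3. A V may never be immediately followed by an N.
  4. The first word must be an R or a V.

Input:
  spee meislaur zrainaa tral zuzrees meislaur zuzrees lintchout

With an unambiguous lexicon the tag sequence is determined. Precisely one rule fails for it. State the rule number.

2

Fixed tagging: R N R R N N N V.
Applying the rules: R1 pass, R2 fail, R3 pass, R4 pass.
Only rule 2 fails.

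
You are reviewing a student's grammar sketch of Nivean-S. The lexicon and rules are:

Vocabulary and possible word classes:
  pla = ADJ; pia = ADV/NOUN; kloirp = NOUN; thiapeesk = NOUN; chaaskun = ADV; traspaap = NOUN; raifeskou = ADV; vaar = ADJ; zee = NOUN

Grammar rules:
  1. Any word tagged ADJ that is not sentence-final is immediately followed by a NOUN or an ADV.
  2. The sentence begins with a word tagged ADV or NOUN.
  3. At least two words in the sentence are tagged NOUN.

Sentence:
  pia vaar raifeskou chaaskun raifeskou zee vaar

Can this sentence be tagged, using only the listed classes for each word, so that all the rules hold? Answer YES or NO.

YES

Candidates per position — 1:pia {ADV,NOUN}; 2:vaar {ADJ}; 3:raifeskou {ADV}; 4:chaaskun {ADV}; 5:raifeskou {ADV}; 6:zee {NOUN}; 7:vaar {ADJ}.
One satisfying assignment: NOUN ADJ ADV ADV ADV NOUN ADJ.
Verifying each rule — rule 1 ✓; rule 2 ✓; rule 3 ✓.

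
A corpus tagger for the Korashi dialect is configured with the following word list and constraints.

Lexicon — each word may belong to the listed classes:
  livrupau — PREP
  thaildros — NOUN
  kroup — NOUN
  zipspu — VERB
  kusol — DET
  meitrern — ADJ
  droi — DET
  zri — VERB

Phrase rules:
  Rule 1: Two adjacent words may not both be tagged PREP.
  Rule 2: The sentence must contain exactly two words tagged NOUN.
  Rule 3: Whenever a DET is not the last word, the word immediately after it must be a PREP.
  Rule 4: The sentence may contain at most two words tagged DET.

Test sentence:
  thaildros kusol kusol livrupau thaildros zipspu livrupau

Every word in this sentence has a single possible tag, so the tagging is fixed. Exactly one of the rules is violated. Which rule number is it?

3

Fixed tagging: NOUN DET DET PREP NOUN VERB PREP.
Applying the rules: R1 holds, R2 holds, R3 violated, R4 holds.
Only rule 3 fails.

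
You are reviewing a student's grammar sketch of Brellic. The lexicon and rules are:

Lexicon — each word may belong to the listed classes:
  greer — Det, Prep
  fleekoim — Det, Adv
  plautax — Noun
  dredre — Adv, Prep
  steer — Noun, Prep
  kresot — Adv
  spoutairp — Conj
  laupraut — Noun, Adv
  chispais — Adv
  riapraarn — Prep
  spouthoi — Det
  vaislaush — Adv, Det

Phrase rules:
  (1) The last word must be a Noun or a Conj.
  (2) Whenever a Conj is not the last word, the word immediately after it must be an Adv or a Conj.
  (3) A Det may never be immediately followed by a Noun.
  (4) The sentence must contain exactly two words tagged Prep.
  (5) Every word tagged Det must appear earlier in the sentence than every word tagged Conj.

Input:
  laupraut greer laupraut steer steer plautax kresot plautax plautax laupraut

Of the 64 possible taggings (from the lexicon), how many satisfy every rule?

Candidates per position — 1:laupraut {Noun,Adv}; 2:greer {Det,Prep}; 3:laupraut {Noun,Adv}; 4:steer {Noun,Prep}; 5:steer {Noun,Prep}; 6:plautax {Noun}; 7:kresot {Adv}; 8:plautax {Noun}; 9:plautax {Noun}; 10:laupraut {Noun,Adv}.
There are 64 candidate sequences in total.
Checking each against the rules leaves 10 sequences.
Count = 10.

10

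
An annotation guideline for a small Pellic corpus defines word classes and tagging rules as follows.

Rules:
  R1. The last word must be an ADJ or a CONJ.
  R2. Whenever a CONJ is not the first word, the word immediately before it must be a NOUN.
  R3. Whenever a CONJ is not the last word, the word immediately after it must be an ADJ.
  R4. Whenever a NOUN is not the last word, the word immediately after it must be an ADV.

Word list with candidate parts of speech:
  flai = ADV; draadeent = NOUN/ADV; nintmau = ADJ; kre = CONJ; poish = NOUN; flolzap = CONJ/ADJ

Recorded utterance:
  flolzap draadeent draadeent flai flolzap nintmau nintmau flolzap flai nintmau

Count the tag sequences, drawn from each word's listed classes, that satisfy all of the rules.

Candidates per position — 1:flolzap {CONJ,ADJ}; 2:draadeent {NOUN,ADV}; 3:draadeent {NOUN,ADV}; 4:flai {ADV}; 5:flolzap {CONJ,ADJ}; 6:nintmau {ADJ}; 7:nintmau {ADJ}; 8:flolzap {CONJ,ADJ}; 9:flai {ADV}; 10:nintmau {ADJ}.
There are 32 candidate sequences in total.
The sequences that satisfy every rule: ADJ NOUN ADV ADV ADJ ADJ ADJ ADJ ADV ADJ; ADJ ADV NOUN ADV ADJ ADJ ADJ ADJ ADV ADJ; ADJ ADV ADV ADV ADJ ADJ ADJ ADJ ADV ADJ.
Count = 3.

3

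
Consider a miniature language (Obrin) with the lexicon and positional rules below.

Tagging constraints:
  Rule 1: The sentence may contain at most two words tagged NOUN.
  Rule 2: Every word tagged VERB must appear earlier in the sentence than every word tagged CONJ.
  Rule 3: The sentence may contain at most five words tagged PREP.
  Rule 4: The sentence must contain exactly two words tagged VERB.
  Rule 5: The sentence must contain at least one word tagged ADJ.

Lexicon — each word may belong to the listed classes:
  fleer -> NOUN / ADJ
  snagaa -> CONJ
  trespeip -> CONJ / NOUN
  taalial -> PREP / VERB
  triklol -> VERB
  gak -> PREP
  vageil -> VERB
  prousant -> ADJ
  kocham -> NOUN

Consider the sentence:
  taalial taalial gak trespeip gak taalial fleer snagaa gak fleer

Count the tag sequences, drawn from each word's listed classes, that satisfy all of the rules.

12

Candidates per position — 1:taalial {PREP,VERB}; 2:taalial {PREP,VERB}; 3:gak {PREP}; 4:trespeip {CONJ,NOUN}; 5:gak {PREP}; 6:taalial {PREP,VERB}; 7:fleer {NOUN,ADJ}; 8:snagaa {CONJ}; 9:gak {PREP}; 10:fleer {NOUN,ADJ}.
There are 64 candidate sequences in total.
Checking each against the rules leaves 12 sequences.
Count = 12.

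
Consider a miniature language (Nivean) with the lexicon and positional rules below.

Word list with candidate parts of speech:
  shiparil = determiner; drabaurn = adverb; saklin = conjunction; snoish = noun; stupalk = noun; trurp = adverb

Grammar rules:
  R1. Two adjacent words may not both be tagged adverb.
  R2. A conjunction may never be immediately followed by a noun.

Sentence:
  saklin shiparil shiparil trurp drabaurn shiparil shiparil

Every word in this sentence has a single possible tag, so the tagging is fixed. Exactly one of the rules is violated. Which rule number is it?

Fixed tagging: conjunction determiner determiner adverb adverb determiner determiner.
Applying the rules: R1 fail, R2 pass.
Only rule 1 fails.

1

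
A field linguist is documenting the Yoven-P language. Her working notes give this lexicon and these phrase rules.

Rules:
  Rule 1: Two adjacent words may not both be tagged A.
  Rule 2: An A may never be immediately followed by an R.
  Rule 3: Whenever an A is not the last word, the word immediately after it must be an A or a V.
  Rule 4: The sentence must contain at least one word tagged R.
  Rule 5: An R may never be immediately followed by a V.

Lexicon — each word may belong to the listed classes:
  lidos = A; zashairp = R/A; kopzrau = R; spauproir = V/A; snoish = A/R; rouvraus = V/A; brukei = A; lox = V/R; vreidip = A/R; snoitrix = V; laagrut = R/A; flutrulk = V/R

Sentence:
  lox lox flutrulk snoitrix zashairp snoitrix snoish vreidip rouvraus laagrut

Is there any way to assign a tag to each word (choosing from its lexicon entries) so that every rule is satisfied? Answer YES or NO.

YES

Candidates per position — 1:lox {V,R}; 2:lox {V,R}; 3:flutrulk {V,R}; 4:snoitrix {V}; 5:zashairp {R,A}; 6:snoitrix {V}; 7:snoish {A,R}; 8:vreidip {A,R}; 9:rouvraus {V,A}; 10:laagrut {R,A}.
One satisfying assignment: V V V V A V R A V A.
Rule-by-rule: rule 1 satisfied; rule 2 satisfied; rule 3 satisfied; rule 4 satisfied; rule 5 satisfied.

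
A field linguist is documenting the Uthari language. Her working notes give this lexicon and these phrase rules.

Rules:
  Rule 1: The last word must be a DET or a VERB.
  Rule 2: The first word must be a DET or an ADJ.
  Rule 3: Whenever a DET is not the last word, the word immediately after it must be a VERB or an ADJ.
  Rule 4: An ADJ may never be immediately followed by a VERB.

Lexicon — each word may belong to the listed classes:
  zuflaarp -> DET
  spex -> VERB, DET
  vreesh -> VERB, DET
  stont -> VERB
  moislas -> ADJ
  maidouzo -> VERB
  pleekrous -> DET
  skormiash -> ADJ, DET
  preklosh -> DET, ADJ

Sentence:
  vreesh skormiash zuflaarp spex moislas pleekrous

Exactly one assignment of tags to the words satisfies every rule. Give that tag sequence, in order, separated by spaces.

Candidates per position — 1:vreesh {VERB,DET}; 2:skormiash {ADJ,DET}; 3:zuflaarp {DET}; 4:spex {VERB,DET}; 5:moislas {ADJ}; 6:pleekrous {DET}.
At position 1, choosing VERB makes rule 2 impossible to satisfy; hence DET.
At position 2, choosing DET makes rule 3 impossible to satisfy; hence ADJ.
At position 4, choosing DET makes rule 3 impossible to satisfy; hence VERB.
The only consistent sequence is: DET ADJ DET VERB ADJ DET.
Verifying each rule — rule 1 holds; rule 2 holds; rule 3 holds; rule 4 holds.

DET ADJ DET VERB ADJ DET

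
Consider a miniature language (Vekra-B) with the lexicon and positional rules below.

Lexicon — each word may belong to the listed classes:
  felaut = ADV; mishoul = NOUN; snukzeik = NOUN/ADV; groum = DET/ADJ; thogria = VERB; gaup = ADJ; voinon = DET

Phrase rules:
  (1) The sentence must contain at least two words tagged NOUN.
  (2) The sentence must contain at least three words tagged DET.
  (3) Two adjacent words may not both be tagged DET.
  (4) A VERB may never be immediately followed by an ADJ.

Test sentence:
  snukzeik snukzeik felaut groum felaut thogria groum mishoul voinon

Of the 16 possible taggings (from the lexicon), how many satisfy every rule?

3

Candidates per position — 1:snukzeik {NOUN,ADV}; 2:snukzeik {NOUN,ADV}; 3:felaut {ADV}; 4:groum {DET,ADJ}; 5:felaut {ADV}; 6:thogria {VERB}; 7:groum {DET,ADJ}; 8:mishoul {NOUN}; 9:voinon {DET}.
There are 16 candidate sequences in total.
The sequences that satisfy every rule: NOUN NOUN ADV DET ADV VERB DET NOUN DET; NOUN ADV ADV DET ADV VERB DET NOUN DET; ADV NOUN ADV DET ADV VERB DET NOUN DET.
Count = 3.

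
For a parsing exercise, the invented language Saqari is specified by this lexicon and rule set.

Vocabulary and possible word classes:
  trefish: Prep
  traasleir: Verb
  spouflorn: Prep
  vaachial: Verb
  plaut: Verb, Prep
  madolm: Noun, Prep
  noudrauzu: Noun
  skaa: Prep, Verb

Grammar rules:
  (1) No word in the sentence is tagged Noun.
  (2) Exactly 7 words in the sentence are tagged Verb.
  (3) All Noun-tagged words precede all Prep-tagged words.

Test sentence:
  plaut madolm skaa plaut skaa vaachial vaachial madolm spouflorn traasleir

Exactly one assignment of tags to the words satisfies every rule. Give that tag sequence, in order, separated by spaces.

Verb Prep Verb Verb Verb Verb Verb Prep Prep Verb

Candidates per position — 1:plaut {Verb,Prep}; 2:madolm {Noun,Prep}; 3:skaa {Prep,Verb}; 4:plaut {Verb,Prep}; 5:skaa {Prep,Verb}; 6:vaachial {Verb}; 7:vaachial {Verb}; 8:madolm {Noun,Prep}; 9:spouflorn {Prep}; 10:traasleir {Verb}.
Position 1: Prep is ruled out by rule 2; that leaves Verb.
Position 2: Noun is ruled out by rule 1; that leaves Prep.
Position 3: Prep is ruled out by rule 2; that leaves Verb.
Position 4: Prep is ruled out by rule 2; that leaves Verb.
Position 5: Prep is ruled out by rule 2; that leaves Verb.
Position 8: Noun is ruled out by rule 1; that leaves Prep.
The unique satisfying tagging is: Verb Prep Verb Verb Verb Verb Verb Prep Prep Verb.
Check: rule 1 satisfied; rule 2 satisfied; rule 3 satisfied.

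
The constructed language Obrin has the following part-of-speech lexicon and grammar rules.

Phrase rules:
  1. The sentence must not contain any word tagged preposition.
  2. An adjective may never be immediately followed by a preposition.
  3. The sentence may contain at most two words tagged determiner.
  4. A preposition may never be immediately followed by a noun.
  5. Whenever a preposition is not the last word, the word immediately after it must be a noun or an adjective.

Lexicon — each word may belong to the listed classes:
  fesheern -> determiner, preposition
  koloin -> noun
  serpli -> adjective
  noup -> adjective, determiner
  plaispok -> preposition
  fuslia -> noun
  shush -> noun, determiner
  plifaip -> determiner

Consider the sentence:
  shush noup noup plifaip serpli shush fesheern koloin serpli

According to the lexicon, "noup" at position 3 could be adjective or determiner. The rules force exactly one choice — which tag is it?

Candidates per position — 1:shush {noun,determiner}; 2:noup {adjective,determiner}; 3:noup {adjective,determiner}; 4:plifaip {determiner}; 5:serpli {adjective}; 6:shush {noun,determiner}; 7:fesheern {determiner,preposition}; 8:koloin {noun}; 9:serpli {adjective}.
Position 7: tagging it preposition would leave rule 1 unsatisfiable, so it must be determiner.
Position 1: tagging it determiner would leave rule 3 unsatisfiable, so it must be noun.
Position 2: tagging it determiner would leave rule 3 unsatisfiable, so it must be adjective.
Position 3: tagging it determiner would leave rule 3 unsatisfiable, so it must be adjective.
Position 6: tagging it determiner would leave rule 3 unsatisfiable, so it must be noun.
That leaves exactly one tagging: noun adjective adjective determiner adjective noun determiner noun adjective.
Verifying each rule — rule 1 ok; rule 2 ok; rule 3 ok; rule 4 ok; rule 5 ok.

adjective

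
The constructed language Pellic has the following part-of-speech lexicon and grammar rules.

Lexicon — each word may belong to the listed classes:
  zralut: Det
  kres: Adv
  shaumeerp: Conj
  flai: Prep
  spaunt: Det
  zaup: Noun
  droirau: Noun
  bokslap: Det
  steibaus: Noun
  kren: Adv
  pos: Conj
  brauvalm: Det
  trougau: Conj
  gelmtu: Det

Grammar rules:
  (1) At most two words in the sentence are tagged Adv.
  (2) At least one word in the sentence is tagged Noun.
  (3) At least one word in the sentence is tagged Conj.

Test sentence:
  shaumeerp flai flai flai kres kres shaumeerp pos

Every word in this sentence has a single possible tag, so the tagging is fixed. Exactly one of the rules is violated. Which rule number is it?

Fixed tagging: Conj Prep Prep Prep Adv Adv Conj Conj.
Rule check: R1 ok, R2 fails, R3 ok.
Only rule 2 fails.

2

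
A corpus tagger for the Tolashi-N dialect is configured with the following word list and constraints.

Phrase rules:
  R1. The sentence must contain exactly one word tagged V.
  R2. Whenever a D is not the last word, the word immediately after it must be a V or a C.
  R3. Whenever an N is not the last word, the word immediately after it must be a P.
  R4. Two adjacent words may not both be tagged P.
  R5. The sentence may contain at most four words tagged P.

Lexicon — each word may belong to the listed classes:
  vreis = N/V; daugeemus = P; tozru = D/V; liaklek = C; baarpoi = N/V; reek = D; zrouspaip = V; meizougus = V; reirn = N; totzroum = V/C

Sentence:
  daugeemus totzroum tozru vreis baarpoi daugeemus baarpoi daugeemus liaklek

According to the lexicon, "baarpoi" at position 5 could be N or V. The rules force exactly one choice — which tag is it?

N

Candidates per position — 1:daugeemus {P}; 2:totzroum {V,C}; 3:tozru {D,V}; 4:vreis {N,V}; 5:baarpoi {N,V}; 6:daugeemus {P}; 7:baarpoi {N,V}; 8:daugeemus {P}; 9:liaklek {C}.
Position 4: tagging it N would leave rule 3 unsatisfiable, so it must be V.
Position 5: tagging it V would leave rule 1 unsatisfiable, so it must be N.
Position 7: tagging it V would leave rule 1 unsatisfiable, so it must be N.
Position 2: tagging it V would leave rule 1 unsatisfiable, so it must be C.
Position 3: tagging it V would leave rule 1 unsatisfiable, so it must be D.
The only consistent sequence is: P C D V N P N P C.
Verifying each rule — rule 1 ok; rule 2 ok; rule 3 ok; rule 4 ok; rule 5 ok.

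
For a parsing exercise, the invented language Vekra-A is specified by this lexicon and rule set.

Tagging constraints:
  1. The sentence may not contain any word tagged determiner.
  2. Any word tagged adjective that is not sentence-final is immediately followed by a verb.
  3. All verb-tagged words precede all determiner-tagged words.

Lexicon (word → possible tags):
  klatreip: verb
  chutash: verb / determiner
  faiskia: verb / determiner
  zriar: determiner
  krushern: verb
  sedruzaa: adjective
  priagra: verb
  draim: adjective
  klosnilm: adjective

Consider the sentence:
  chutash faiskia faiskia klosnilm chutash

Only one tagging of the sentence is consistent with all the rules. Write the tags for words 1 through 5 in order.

verb verb verb adjective verb

Candidates per position — 1:chutash {verb,determiner}; 2:faiskia {verb,determiner}; 3:faiskia {verb,determiner}; 4:klosnilm {adjective}; 5:chutash {verb,determiner}.
Position 1: tagging it determiner would leave rule 1 unsatisfiable, so it must be verb.
Position 2: tagging it determiner would leave rule 1 unsatisfiable, so it must be verb.
Position 3: tagging it determiner would leave rule 1 unsatisfiable, so it must be verb.
Position 5: tagging it determiner would leave rule 1 unsatisfiable, so it must be verb.
That leaves exactly one tagging: verb verb verb adjective verb.
Check: rule 1 holds; rule 2 holds; rule 3 holds.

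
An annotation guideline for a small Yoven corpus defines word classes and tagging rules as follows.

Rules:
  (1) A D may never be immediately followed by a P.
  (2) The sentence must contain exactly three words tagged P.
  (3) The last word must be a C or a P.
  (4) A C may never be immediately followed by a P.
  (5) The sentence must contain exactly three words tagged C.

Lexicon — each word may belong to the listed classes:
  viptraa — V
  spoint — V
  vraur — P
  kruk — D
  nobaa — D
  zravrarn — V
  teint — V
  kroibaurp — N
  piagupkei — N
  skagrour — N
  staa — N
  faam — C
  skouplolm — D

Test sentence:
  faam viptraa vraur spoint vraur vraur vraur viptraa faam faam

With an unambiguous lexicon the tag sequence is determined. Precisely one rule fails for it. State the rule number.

2

Fixed tagging: C V P V P P P V C C.
Checking each rule: R1 pass, R2 fail, R3 pass, R4 pass, R5 pass.
Only rule 2 fails.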